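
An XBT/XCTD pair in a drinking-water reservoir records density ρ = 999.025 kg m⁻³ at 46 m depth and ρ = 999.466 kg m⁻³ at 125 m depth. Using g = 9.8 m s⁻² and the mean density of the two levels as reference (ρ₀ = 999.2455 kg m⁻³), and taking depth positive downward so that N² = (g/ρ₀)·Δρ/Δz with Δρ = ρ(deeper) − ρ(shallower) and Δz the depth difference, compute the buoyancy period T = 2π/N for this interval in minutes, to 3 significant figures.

14.2 min

Δρ = 999.466 − 999.025 = 0.441 kg m⁻³ over Δz = 125 − 46 = 79 m.
N² = (9.8/999.2455) × (0.441/79) = 5.4748 × 10⁻⁵ s⁻².
N = √(5.4748 × 10⁻⁵) = 7.3992 × 10⁻³ rad s⁻¹, so T = 2π/N = 849.17 s = 14.153 min ≈ 14.2 min.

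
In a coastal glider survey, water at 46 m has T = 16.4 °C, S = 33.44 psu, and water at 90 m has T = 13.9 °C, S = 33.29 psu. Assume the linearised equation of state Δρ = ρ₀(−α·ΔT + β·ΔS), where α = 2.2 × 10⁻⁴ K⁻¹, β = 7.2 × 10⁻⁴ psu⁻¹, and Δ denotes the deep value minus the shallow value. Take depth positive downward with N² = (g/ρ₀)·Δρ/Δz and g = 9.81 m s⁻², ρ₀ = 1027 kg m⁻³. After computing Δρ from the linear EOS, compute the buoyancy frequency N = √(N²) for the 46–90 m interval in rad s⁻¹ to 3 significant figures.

9.93 × 10⁻³ rad s⁻¹

ΔT = -2.5 K, ΔS = -0.15 psu (deep − shallow).
Δρ/ρ₀ = −αΔT + βΔS = 5.50 × 10⁻⁴ − 1.08 × 10⁻⁴ = 4.42 × 10⁻⁴, so Δρ ≈ 0.4539 kg m⁻³.
N² = (g/ρ₀)·Δρ/Δz = g·(Δρ/ρ₀)/Δz = 9.81 × 4.42 × 10⁻⁴ / 44 = 9.8546 × 10⁻⁵ s⁻².
N = √(9.8546 × 10⁻⁵) = 9.9270 × 10⁻³ rad s⁻¹ ≈ 9.93 × 10⁻³ rad s⁻¹.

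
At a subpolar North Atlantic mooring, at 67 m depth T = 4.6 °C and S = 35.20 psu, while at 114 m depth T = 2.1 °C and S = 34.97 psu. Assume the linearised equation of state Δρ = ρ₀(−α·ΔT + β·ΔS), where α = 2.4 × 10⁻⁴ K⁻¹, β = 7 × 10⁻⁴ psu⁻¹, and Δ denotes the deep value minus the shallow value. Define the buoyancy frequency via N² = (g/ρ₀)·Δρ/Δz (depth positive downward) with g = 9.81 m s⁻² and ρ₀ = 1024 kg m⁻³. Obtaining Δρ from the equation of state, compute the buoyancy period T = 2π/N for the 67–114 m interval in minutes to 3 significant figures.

ΔT = -2.5 K, ΔS = -0.23 psu (deep − shallow).
Δρ/ρ₀ = −αΔT + βΔS = 6.00 × 10⁻⁴ − 1.61 × 10⁻⁴ = 4.39 × 10⁻⁴, so Δρ ≈ 0.4495 kg m⁻³.
N² = (g/ρ₀)·Δρ/Δz = g·(Δρ/ρ₀)/Δz = 9.81 × 4.39 × 10⁻⁴ / 47 = 9.1630 × 10⁻⁵ s⁻².
N = √(9.1630 × 10⁻⁵) = 9.5724 × 10⁻³ rad s⁻¹ → T = 2π/N = 656.39 s = 10.940 min ≈ 10.9 min.

10.9 min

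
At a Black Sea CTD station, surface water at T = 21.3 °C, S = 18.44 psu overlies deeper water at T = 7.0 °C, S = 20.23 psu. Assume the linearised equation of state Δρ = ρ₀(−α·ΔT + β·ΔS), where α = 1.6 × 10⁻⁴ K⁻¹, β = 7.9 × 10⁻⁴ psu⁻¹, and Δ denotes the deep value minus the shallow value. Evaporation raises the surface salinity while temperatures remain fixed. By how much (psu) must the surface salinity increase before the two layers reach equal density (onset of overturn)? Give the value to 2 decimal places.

4.69 psu

Neutral buoyancy requires −α(T_deep − T_surf) + β(S_deep − S_surf′) = 0.
S_surf′ = S_deep − (α/β)·ΔT = 20.23 − (1.6 × 10⁻⁴/7.9 × 10⁻⁴)·(-14.3) = 23.1262 psu.
Increase required: 23.1262 − 18.44 = 4.6862 psu.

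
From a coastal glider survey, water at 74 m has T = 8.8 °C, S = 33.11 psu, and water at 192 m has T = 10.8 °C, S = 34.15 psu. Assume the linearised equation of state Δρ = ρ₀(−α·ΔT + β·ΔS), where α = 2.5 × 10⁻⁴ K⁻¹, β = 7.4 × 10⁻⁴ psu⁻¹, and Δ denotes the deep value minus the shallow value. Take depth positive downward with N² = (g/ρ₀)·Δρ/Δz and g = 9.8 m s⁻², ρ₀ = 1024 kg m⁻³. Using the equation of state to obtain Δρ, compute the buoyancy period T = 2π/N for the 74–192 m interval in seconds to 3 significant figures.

ΔT = +2.0 K, ΔS = +1.04 psu (deep − shallow).
Δρ/ρ₀ = −αΔT + βΔS = -5.00 × 10⁻⁴ + 7.696 × 10⁻⁴ = 2.696 × 10⁻⁴, so Δρ ≈ 0.2761 kg m⁻³.
N² = (g/ρ₀)·Δρ/Δz = g·(Δρ/ρ₀)/Δz = 9.8 × 2.696 × 10⁻⁴ / 118 = 2.2391 × 10⁻⁵ s⁻².
N = √(2.2391 × 10⁻⁵) = 4.7319 × 10⁻³ rad s⁻¹ → T = 2π/N = 1.3278 × 10³ s ≈ 1.33 × 10³ s.

1.33 × 10³ s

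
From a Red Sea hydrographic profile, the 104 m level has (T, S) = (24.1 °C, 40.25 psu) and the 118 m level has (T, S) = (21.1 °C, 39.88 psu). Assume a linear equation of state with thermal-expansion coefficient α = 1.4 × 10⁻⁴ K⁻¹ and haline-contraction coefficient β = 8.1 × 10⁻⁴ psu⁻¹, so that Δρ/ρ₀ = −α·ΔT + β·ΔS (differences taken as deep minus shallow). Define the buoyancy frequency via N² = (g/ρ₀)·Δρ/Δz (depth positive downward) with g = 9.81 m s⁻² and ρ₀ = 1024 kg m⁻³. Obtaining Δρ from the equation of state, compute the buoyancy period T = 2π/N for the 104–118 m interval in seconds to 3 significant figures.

ΔT = -3.0 K, ΔS = -0.37 psu (deep − shallow).
Δρ/ρ₀ = −αΔT + βΔS = 4.20 × 10⁻⁴ − 2.997 × 10⁻⁴ = 1.203 × 10⁻⁴, so Δρ ≈ 0.1232 kg m⁻³.
N² = (g/ρ₀)·Δρ/Δz = g·(Δρ/ρ₀)/Δz = 9.81 × 1.203 × 10⁻⁴ / 14 = 8.4296 × 10⁻⁵ s⁻².
N = √(8.4296 × 10⁻⁵) = 9.1813 × 10⁻³ rad s⁻¹ → T = 2π/N = 684.35 s ≈ 684 s.

684 s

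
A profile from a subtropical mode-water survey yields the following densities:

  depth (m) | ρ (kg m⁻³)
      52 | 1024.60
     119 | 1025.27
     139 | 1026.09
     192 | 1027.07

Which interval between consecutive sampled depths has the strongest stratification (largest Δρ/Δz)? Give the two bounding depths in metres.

Compute the density gradient over each adjacent pair:
  52–119 m: Δρ/Δz = 0.67/67 = 0.010 kg m⁻⁴
  119–139 m: Δρ/Δz = 0.82/20 = 0.041 kg m⁻⁴
  139–192 m: Δρ/Δz = 0.98/53 = 0.018 kg m⁻⁴
The largest gradient is in the 119–139 m interval — the pycnocline.

119–139 m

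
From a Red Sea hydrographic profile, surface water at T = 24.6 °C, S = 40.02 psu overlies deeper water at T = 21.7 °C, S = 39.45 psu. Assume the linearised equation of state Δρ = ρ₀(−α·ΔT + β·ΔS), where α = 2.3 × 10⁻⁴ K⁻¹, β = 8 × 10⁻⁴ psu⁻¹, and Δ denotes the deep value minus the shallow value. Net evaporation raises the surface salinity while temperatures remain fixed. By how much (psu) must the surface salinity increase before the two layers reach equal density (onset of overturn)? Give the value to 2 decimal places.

0.26 psu

Neutral buoyancy requires −α(T_deep − T_surf) + β(S_deep − S_surf′) = 0.
S_surf′ = S_deep − (α/β)·ΔT = 39.45 − (2.3 × 10⁻⁴/8 × 10⁻⁴)·(-2.9) = 40.2838 psu.
Increase required: 40.2838 − 40.02 = 0.2638 psu.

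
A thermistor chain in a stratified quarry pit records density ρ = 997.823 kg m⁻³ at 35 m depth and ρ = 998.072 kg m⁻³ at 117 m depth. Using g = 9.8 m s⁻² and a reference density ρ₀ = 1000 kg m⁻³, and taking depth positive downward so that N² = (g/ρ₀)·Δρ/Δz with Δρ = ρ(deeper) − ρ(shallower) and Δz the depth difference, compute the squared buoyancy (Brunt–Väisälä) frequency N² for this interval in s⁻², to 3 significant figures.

Δρ = 998.072 − 997.823 = 0.249 kg m⁻³ over Δz = 117 − 35 = 82 m.
N² = (9.8/1000) × (0.249/82) = 2.9759 × 10⁻⁵ s⁻² ≈ 2.98 × 10⁻⁵ s⁻².

2.98 × 10⁻⁵ s⁻²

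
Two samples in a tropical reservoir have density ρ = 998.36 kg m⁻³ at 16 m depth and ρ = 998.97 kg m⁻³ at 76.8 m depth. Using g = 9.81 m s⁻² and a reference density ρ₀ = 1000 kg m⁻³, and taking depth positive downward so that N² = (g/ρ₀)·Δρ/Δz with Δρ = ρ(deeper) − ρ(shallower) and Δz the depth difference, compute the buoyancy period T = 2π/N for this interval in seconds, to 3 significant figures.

Δρ = 998.97 − 998.36 = 0.61 kg m⁻³ over Δz = 76.8 − 16 = 60.8 m.
N² = (9.81/1000) × (0.61/60.8) = 9.8423 × 10⁻⁵ s⁻².
N = √(9.8423 × 10⁻⁵) = 9.9208 × 10⁻³ rad s⁻¹, so T = 2π/N = 633.33 s ≈ 633 s.

633 s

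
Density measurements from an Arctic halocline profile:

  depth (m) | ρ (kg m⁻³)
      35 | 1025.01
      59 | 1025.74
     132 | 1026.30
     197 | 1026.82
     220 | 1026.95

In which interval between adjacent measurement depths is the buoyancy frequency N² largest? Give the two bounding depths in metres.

35–59 m

Compute the density gradient over each adjacent pair:
  35–59 m: Δρ/Δz = 0.73/24 = 0.030 kg m⁻⁴
  59–132 m: Δρ/Δz = 0.56/73 = 7.7 × 10⁻³ kg m⁻⁴
  132–197 m: Δρ/Δz = 0.52/65 = 8.0 × 10⁻³ kg m⁻⁴
  197–220 m: Δρ/Δz = 0.13/23 = 5.7 × 10⁻³ kg m⁻⁴
The largest gradient is in the 35–59 m interval — the pycnocline.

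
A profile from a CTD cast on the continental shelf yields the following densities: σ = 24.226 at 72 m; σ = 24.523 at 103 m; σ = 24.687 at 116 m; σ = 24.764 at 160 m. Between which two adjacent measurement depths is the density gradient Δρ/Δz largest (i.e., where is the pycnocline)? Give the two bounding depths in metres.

103–116 m

Compute the density gradient over each adjacent pair:
  72–103 m: Δρ/Δz = 0.297/31 = 9.6 × 10⁻³ kg m⁻⁴
  103–116 m: Δρ/Δz = 0.164/13 = 0.013 kg m⁻⁴
  116–160 m: Δρ/Δz = 0.077/44 = 1.8 × 10⁻³ kg m⁻⁴
The largest gradient is in the 103–116 m interval — the pycnocline.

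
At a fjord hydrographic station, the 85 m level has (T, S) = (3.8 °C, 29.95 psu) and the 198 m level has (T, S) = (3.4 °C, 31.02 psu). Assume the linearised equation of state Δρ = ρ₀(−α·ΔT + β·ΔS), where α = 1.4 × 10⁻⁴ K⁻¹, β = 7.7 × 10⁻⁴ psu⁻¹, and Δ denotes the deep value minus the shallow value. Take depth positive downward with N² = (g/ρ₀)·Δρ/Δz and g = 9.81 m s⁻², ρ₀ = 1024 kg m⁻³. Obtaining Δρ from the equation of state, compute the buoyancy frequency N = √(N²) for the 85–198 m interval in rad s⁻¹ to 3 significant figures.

ΔT = -0.4 K, ΔS = +1.07 psu (deep − shallow).
Δρ/ρ₀ = −αΔT + βΔS = 5.60 × 10⁻⁵ + 8.239 × 10⁻⁴ = 8.799 × 10⁻⁴, so Δρ ≈ 0.9010 kg m⁻³.
N² = (g/ρ₀)·Δρ/Δz = g·(Δρ/ρ₀)/Δz = 9.81 × 8.799 × 10⁻⁴ / 113 = 7.6388 × 10⁻⁵ s⁻².
N = √(7.6388 × 10⁻⁵) = 8.7400 × 10⁻³ rad s⁻¹ ≈ 8.74 × 10⁻³ rad s⁻¹.

8.74 × 10⁻³ rad s⁻¹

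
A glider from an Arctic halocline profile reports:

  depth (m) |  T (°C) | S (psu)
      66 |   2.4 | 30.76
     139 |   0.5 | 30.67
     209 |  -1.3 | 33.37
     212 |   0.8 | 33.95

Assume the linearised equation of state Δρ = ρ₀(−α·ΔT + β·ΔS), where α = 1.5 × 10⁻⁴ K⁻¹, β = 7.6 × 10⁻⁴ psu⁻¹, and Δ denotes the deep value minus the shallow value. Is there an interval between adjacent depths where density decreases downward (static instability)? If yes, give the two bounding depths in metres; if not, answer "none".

Evaluate Δρ/ρ₀ = −αΔT + βΔS across each adjacent pair:
  66–139 m: −αΔT+βΔS = −(1.5 × 10⁻⁴)(-1.9)+(7.6 × 10⁻⁴)(-0.09) = 2.2 × 10⁻⁴ → stable
  139–209 m: −αΔT+βΔS = −(1.5 × 10⁻⁴)(-1.8)+(7.6 × 10⁻⁴)(+2.70) = 2.3 × 10⁻³ → stable
  209–212 m: −αΔT+βΔS = −(1.5 × 10⁻⁴)(+2.1)+(7.6 × 10⁻⁴)(+0.58) = 1.3 × 10⁻⁴ → stable
Every interval has Δρ > 0: the column is stably stratified throughout.

none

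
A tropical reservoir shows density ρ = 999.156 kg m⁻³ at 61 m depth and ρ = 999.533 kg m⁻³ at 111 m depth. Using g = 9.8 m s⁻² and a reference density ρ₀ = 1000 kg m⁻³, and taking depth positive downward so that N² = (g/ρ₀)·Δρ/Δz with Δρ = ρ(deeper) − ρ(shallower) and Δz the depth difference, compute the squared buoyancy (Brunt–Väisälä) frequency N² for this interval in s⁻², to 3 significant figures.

7.39 × 10⁻⁵ s⁻²

Δρ = 999.533 − 999.156 = 0.377 kg m⁻³ over Δz = 111 − 61 = 50 m.
N² = (9.8/1000) × (0.377/50) = 7.3892 × 10⁻⁵ s⁻² ≈ 7.39 × 10⁻⁵ s⁻².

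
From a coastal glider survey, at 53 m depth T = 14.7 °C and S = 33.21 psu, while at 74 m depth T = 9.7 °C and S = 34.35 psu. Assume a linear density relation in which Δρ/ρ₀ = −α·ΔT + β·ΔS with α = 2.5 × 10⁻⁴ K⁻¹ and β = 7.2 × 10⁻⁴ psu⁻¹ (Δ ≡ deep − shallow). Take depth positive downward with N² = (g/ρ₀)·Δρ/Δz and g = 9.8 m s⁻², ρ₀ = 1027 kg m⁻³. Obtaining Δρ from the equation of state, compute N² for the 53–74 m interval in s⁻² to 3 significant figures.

ΔT = -5.0 K, ΔS = +1.14 psu (deep − shallow).
Δρ/ρ₀ = −αΔT + βΔS = 1.25 × 10⁻³ + 8.208 × 10⁻⁴ = 2.0708 × 10⁻³, so Δρ ≈ 2.127 kg m⁻³.
N² = (g/ρ₀)·Δρ/Δz = g·(Δρ/ρ₀)/Δz = 9.8 × 2.0708 × 10⁻³ / 21 = 9.6637 × 10⁻⁴ s⁻² ≈ 9.66 × 10⁻⁴ s⁻².

9.66 × 10⁻⁴ s⁻²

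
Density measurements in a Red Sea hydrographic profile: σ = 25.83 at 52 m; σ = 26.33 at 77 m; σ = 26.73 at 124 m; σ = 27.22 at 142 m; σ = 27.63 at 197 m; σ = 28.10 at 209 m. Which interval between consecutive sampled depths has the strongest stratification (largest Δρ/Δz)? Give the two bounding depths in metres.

Compute the density gradient over each adjacent pair:
  52–77 m: Δρ/Δz = 0.50/25 = 0.020 kg m⁻⁴
  77–124 m: Δρ/Δz = 0.40/47 = 8.5 × 10⁻³ kg m⁻⁴
  124–142 m: Δρ/Δz = 0.49/18 = 0.027 kg m⁻⁴
  142–197 m: Δρ/Δz = 0.41/55 = 7.5 × 10⁻³ kg m⁻⁴
  197–209 m: Δρ/Δz = 0.47/12 = 0.039 kg m⁻⁴
The largest gradient is in the 197–209 m interval — the pycnocline.

197–209 m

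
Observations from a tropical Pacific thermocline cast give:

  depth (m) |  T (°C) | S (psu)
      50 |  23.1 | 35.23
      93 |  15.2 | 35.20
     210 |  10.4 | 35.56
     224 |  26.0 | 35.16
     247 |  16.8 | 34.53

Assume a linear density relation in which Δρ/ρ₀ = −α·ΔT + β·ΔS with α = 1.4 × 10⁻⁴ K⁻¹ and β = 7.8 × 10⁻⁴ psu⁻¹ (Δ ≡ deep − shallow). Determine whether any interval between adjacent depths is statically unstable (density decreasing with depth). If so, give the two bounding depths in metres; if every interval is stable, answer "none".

Evaluate Δρ/ρ₀ = −αΔT + βΔS across each adjacent pair:
  50–93 m: −αΔT+βΔS = −(1.4 × 10⁻⁴)(-7.9)+(7.8 × 10⁻⁴)(-0.03) = 1.1 × 10⁻³ → stable
  93–210 m: −αΔT+βΔS = −(1.4 × 10⁻⁴)(-4.8)+(7.8 × 10⁻⁴)(+0.36) = 9.5 × 10⁻⁴ → stable
  210–224 m: −αΔT+βΔS = −(1.4 × 10⁻⁴)(+15.6)+(7.8 × 10⁻⁴)(-0.40) = -2.5 × 10⁻³ → UNSTABLE
  224–247 m: −αΔT+βΔS = −(1.4 × 10⁻⁴)(-9.2)+(7.8 × 10⁻⁴)(-0.63) = 8.0 × 10⁻⁴ → stable
The 210–224 m interval has Δρ < 0: lighter water underlies denser water.

210–224 m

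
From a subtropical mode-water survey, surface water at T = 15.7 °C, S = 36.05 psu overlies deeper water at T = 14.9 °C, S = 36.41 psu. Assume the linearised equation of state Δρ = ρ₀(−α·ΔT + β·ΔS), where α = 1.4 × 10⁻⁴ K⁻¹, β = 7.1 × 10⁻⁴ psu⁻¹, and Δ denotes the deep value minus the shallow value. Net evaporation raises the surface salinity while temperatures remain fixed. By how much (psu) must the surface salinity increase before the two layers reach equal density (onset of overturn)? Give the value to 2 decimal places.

0.52 psu

Neutral buoyancy requires −α(T_deep − T_surf) + β(S_deep − S_surf′) = 0.
S_surf′ = S_deep − (α/β)·ΔT = 36.41 − (1.4 × 10⁻⁴/7.1 × 10⁻⁴)·(-0.8) = 36.5677 psu.
Increase required: 36.5677 − 36.05 = 0.5177 psu.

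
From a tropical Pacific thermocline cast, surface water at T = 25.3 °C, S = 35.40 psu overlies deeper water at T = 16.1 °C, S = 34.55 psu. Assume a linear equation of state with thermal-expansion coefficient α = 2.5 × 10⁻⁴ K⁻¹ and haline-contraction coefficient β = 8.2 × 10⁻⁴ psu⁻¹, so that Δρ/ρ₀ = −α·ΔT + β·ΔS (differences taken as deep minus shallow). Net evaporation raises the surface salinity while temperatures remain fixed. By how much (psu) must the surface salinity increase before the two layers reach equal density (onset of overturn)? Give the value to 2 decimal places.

Neutral buoyancy requires −α(T_deep − T_surf) + β(S_deep − S_surf′) = 0.
S_surf′ = S_deep − (α/β)·ΔT = 34.55 − (2.5 × 10⁻⁴/8.2 × 10⁻⁴)·(-9.2) = 37.3549 psu.
Increase required: 37.3549 − 35.40 = 1.9549 psu.

1.95 psu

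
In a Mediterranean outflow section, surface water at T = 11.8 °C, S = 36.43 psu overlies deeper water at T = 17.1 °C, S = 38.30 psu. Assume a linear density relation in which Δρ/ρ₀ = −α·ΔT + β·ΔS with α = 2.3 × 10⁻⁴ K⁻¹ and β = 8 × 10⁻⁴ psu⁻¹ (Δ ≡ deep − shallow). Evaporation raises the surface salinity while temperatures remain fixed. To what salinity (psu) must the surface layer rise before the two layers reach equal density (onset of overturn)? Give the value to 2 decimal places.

Neutral buoyancy requires −α(T_deep − T_surf) + β(S_deep − S_surf′) = 0.
S_surf′ = S_deep − (α/β)·ΔT = 38.30 − (2.3 × 10⁻⁴/8 × 10⁻⁴)·(+5.3) = 36.7762 psu.
Increase required: 36.7762 − 36.43 = 0.3462 psu.

36.78 psu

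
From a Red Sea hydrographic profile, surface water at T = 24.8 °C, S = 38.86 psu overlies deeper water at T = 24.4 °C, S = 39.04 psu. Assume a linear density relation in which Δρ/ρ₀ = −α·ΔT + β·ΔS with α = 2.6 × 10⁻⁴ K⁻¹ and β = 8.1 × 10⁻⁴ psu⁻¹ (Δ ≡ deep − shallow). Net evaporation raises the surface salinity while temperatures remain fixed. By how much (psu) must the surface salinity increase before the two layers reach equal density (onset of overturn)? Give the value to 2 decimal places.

0.31 psu

Neutral buoyancy requires −α(T_deep − T_surf) + β(S_deep − S_surf′) = 0.
S_surf′ = S_deep − (α/β)·ΔT = 39.04 − (2.6 × 10⁻⁴/8.1 × 10⁻⁴)·(-0.4) = 39.1684 psu.
Increase required: 39.1684 − 38.86 = 0.3084 psu.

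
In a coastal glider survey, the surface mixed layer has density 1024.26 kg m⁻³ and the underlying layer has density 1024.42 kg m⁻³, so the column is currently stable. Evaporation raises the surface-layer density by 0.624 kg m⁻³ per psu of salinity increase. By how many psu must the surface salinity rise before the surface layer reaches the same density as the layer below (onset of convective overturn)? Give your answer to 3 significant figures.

Density deficit of the surface layer: 1024.42 − 1024.26 = 0.16 kg m⁻³.
Required change = 0.16 / 0.624 = 0.256 psu.

0.256 psu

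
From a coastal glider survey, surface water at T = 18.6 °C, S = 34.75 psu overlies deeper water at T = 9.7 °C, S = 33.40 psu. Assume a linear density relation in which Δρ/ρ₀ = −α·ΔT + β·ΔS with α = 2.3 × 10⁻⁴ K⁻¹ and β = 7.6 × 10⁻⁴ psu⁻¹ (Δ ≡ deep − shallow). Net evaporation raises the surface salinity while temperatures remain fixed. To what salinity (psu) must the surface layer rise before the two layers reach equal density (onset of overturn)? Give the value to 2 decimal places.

36.09 psu

Neutral buoyancy requires −α(T_deep − T_surf) + β(S_deep − S_surf′) = 0.
S_surf′ = S_deep − (α/β)·ΔT = 33.40 − (2.3 × 10⁻⁴/7.6 × 10⁻⁴)·(-8.9) = 36.0934 psu.
Increase required: 36.0934 − 34.75 = 1.3434 psu.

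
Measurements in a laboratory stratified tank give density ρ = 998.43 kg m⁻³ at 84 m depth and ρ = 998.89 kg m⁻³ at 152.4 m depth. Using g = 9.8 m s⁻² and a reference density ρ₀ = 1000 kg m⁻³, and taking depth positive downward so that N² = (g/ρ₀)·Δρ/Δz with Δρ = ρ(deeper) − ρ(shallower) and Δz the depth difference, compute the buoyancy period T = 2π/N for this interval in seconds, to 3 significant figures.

Δρ = 998.89 − 998.43 = 0.46 kg m⁻³ over Δz = 152.4 − 84 = 68.4 m.
N² = (9.8/1000) × (0.46/68.4) = 6.5906 × 10⁻⁵ s⁻².
N = √(6.5906 × 10⁻⁵) = 8.1183 × 10⁻³ rad s⁻¹, so T = 2π/N = 773.95 s ≈ 774 s.

774 s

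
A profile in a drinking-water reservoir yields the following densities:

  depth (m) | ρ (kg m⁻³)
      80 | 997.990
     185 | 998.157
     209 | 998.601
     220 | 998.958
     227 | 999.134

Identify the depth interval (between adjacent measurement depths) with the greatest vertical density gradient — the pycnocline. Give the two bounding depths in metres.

Compute the density gradient over each adjacent pair:
  80–185 m: Δρ/Δz = 0.167/105 = 1.6 × 10⁻³ kg m⁻⁴
  185–209 m: Δρ/Δz = 0.444/24 = 0.018 kg m⁻⁴
  209–220 m: Δρ/Δz = 0.357/11 = 0.032 kg m⁻⁴
  220–227 m: Δρ/Δz = 0.176/7 = 0.025 kg m⁻⁴
The largest gradient is in the 209–220 m interval — the pycnocline.

209–220 m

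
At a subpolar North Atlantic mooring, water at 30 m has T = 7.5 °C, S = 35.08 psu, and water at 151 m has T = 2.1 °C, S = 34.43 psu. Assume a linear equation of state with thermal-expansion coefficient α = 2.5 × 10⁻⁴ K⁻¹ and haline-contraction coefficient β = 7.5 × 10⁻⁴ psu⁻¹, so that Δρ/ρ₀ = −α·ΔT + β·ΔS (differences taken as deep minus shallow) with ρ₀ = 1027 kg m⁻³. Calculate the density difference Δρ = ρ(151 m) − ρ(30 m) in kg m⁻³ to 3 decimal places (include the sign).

+0.886 kg m⁻³

ΔT = -5.4 K, ΔS = -0.65 psu (deep − shallow).
Δρ/ρ₀ = −(2.5 × 10⁻⁴)(-5.4) + (7.5 × 10⁻⁴)(-0.65) = 8.625 × 10⁻⁴.
Δρ = 1027 × (8.625 × 10⁻⁴) = +0.886 kg m⁻³.
Positive Δρ: denser below, stable.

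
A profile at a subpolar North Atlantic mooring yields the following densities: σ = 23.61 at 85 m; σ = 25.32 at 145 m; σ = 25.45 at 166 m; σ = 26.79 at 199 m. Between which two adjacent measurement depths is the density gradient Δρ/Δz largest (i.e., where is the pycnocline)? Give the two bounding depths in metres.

166–199 m

Compute the density gradient over each adjacent pair:
  85–145 m: Δρ/Δz = 1.71/60 = 0.029 kg m⁻⁴
  145–166 m: Δρ/Δz = 0.13/21 = 6.2 × 10⁻³ kg m⁻⁴
  166–199 m: Δρ/Δz = 1.34/33 = 0.041 kg m⁻⁴
The largest gradient is in the 166–199 m interval — the pycnocline.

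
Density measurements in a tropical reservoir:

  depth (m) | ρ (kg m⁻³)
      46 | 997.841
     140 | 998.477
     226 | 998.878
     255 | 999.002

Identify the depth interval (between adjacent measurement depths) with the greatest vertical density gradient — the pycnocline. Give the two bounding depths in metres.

46–140 m

Compute the density gradient over each adjacent pair:
  46–140 m: Δρ/Δz = 0.636/94 = 6.8 × 10⁻³ kg m⁻⁴
  140–226 m: Δρ/Δz = 0.401/86 = 4.7 × 10⁻³ kg m⁻⁴
  226–255 m: Δρ/Δz = 0.124/29 = 4.3 × 10⁻³ kg m⁻⁴
The largest gradient is in the 46–140 m interval — the pycnocline.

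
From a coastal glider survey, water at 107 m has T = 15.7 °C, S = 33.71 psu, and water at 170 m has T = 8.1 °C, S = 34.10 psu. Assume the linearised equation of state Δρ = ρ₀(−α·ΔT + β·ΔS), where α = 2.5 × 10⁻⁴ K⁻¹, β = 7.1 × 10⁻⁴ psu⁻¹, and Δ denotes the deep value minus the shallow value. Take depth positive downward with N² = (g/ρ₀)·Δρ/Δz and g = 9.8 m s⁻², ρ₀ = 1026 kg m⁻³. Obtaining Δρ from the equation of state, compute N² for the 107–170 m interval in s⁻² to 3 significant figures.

ΔT = -7.6 K, ΔS = +0.39 psu (deep − shallow).
Δρ/ρ₀ = −αΔT + βΔS = 1.90 × 10⁻³ + 2.769 × 10⁻⁴ = 2.1769 × 10⁻³, so Δρ ≈ 2.233 kg m⁻³.
N² = (g/ρ₀)·Δρ/Δz = g·(Δρ/ρ₀)/Δz = 9.8 × 2.1769 × 10⁻³ / 63 = 3.3863 × 10⁻⁴ s⁻² ≈ 3.39 × 10⁻⁴ s⁻².

3.39 × 10⁻⁴ s⁻²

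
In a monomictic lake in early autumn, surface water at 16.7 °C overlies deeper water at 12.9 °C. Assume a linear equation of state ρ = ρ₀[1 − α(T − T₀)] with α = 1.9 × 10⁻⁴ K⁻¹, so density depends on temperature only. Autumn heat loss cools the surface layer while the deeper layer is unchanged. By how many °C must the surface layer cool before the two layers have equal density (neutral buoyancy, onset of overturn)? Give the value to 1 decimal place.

With temperature the only control, equal density requires T_surf′ = T_deep.
T_surf′ = 12.9 °C.
Cooling required: 16.7 − 12.9 = 3.8 °C.

3.8 °C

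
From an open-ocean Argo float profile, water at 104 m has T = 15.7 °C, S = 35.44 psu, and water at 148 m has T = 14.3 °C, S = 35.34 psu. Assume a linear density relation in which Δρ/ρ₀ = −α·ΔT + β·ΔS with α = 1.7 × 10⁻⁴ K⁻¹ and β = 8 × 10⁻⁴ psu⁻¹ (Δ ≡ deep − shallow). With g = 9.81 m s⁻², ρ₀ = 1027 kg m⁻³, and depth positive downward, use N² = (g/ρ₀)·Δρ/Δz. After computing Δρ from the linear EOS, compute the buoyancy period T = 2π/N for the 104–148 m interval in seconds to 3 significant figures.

ΔT = -1.4 K, ΔS = -0.10 psu (deep − shallow).
Δρ/ρ₀ = −αΔT + βΔS = 2.38 × 10⁻⁴ − 8.00 × 10⁻⁵ = 1.58 × 10⁻⁴, so Δρ ≈ 0.1623 kg m⁻³.
N² = (g/ρ₀)·Δρ/Δz = g·(Δρ/ρ₀)/Δz = 9.81 × 1.58 × 10⁻⁴ / 44 = 3.5227 × 10⁻⁵ s⁻².
N = √(3.5227 × 10⁻⁵) = 5.9352 × 10⁻³ rad s⁻¹ → T = 2π/N = 1.0586 × 10³ s ≈ 1.06 × 10³ s.

1.06 × 10³ s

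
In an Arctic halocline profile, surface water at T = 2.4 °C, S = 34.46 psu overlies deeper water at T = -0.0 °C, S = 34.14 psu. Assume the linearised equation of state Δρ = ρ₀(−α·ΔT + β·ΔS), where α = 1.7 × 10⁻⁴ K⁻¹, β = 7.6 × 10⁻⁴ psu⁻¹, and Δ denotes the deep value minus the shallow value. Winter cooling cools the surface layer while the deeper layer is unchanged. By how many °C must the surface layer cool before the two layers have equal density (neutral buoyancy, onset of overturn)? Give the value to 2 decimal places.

0.97 °C

Neutral buoyancy requires Δρ = 0, i.e. −α(T_deep − T_surf′) + β(S_deep − S_surf) = 0.
T_surf′ = T_deep − (β/α)·ΔS = -0.0 − (7.6 × 10⁻⁴/1.7 × 10⁻⁴)·(-0.32) = 1.4306 °C.
Cooling required: 2.4 − (1.4306) = 0.9694 °C.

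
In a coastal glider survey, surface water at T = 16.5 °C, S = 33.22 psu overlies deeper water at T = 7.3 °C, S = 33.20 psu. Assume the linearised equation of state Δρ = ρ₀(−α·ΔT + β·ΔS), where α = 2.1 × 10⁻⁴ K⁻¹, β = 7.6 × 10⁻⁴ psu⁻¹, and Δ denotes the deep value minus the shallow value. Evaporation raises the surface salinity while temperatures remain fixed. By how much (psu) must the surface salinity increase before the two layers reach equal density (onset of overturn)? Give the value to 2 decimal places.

2.52 psu

Neutral buoyancy requires −α(T_deep − T_surf) + β(S_deep − S_surf′) = 0.
S_surf′ = S_deep − (α/β)·ΔT = 33.20 − (2.1 × 10⁻⁴/7.6 × 10⁻⁴)·(-9.2) = 35.7421 psu.
Increase required: 35.7421 − 33.22 = 2.5221 psu.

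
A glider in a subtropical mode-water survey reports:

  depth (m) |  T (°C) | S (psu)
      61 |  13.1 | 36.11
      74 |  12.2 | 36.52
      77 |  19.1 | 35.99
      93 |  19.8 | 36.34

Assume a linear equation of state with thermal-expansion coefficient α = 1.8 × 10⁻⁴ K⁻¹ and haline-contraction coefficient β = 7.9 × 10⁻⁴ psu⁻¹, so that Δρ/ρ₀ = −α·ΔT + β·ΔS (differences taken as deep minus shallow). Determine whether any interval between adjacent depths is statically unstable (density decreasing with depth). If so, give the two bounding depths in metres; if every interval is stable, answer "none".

Evaluate Δρ/ρ₀ = −αΔT + βΔS across each adjacent pair:
  61–74 m: −αΔT+βΔS = −(1.8 × 10⁻⁴)(-0.9)+(7.9 × 10⁻⁴)(+0.41) = 4.9 × 10⁻⁴ → stable
  74–77 m: −αΔT+βΔS = −(1.8 × 10⁻⁴)(+6.9)+(7.9 × 10⁻⁴)(-0.53) = -1.7 × 10⁻³ → UNSTABLE
  77–93 m: −αΔT+βΔS = −(1.8 × 10⁻⁴)(+0.7)+(7.9 × 10⁻⁴)(+0.35) = 1.5 × 10⁻⁴ → stable
The 74–77 m interval has Δρ < 0: lighter water underlies denser water.

74–77 m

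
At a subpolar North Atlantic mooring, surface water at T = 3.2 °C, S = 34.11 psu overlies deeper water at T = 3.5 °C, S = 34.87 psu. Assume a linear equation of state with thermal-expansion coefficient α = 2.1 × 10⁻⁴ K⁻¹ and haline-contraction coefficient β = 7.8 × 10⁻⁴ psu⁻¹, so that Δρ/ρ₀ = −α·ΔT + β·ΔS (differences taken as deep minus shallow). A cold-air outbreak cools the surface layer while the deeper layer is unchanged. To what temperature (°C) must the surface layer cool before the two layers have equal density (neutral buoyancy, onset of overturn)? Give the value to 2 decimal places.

Neutral buoyancy requires Δρ = 0, i.e. −α(T_deep − T_surf′) + β(S_deep − S_surf) = 0.
T_surf′ = T_deep − (β/α)·ΔS = 3.5 − (7.8 × 10⁻⁴/2.1 × 10⁻⁴)·(+0.76) = 0.6771 °C.
Cooling required: 3.2 − (0.6771) = 2.5229 °C.

0.68 °C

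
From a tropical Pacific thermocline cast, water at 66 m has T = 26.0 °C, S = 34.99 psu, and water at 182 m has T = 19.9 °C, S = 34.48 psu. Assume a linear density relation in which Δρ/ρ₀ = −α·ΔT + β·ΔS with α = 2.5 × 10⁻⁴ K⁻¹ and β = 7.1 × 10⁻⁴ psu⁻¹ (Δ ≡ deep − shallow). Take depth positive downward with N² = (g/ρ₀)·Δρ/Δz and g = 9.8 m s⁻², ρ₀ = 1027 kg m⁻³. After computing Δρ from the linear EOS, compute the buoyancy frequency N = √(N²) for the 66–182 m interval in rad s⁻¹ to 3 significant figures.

ΔT = -6.1 K, ΔS = -0.51 psu (deep − shallow).
Δρ/ρ₀ = −αΔT + βΔS = 1.525 × 10⁻³ − 3.621 × 10⁻⁴ = 1.1629 × 10⁻³, so Δρ ≈ 1.194 kg m⁻³.
N² = (g/ρ₀)·Δρ/Δz = g·(Δρ/ρ₀)/Δz = 9.8 × 1.1629 × 10⁻³ / 116 = 9.8245 × 10⁻⁵ s⁻².
N = √(9.8245 × 10⁻⁵) = 9.9119 × 10⁻³ rad s⁻¹ ≈ 9.91 × 10⁻³ rad s⁻¹.

9.91 × 10⁻³ rad s⁻¹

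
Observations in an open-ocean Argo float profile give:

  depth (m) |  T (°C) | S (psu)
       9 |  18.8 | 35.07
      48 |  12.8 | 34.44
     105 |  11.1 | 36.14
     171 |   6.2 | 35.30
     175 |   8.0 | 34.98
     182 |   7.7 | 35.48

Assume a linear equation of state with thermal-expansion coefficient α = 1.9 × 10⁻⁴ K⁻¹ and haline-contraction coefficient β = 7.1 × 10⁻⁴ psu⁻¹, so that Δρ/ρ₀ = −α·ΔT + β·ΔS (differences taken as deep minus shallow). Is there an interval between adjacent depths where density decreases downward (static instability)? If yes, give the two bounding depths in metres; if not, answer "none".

Evaluate Δρ/ρ₀ = −αΔT + βΔS across each adjacent pair:
  9–48 m: −αΔT+βΔS = −(1.9 × 10⁻⁴)(-6.0)+(7.1 × 10⁻⁴)(-0.63) = 6.9 × 10⁻⁴ → stable
  48–105 m: −αΔT+βΔS = −(1.9 × 10⁻⁴)(-1.7)+(7.1 × 10⁻⁴)(+1.70) = 1.5 × 10⁻³ → stable
  105–171 m: −αΔT+βΔS = −(1.9 × 10⁻⁴)(-4.9)+(7.1 × 10⁻⁴)(-0.84) = 3.3 × 10⁻⁴ → stable
  171–175 m: −αΔT+βΔS = −(1.9 × 10⁻⁴)(+1.8)+(7.1 × 10⁻⁴)(-0.32) = -5.7 × 10⁻⁴ → UNSTABLE
  175–182 m: −αΔT+βΔS = −(1.9 × 10⁻⁴)(-0.3)+(7.1 × 10⁻⁴)(+0.50) = 4.1 × 10⁻⁴ → stable
The 171–175 m interval has Δρ < 0: lighter water underlies denser water.

171–175 m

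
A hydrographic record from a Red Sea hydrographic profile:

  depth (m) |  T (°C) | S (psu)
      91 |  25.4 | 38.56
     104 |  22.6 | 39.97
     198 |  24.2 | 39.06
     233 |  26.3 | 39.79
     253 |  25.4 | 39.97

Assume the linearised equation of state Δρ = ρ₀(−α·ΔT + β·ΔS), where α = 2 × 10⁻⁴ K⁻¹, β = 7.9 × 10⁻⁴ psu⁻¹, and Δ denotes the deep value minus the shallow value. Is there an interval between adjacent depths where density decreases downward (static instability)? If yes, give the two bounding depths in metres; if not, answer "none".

Evaluate Δρ/ρ₀ = −αΔT + βΔS across each adjacent pair:
  91–104 m: −αΔT+βΔS = −(2 × 10⁻⁴)(-2.8)+(7.9 × 10⁻⁴)(+1.41) = 1.7 × 10⁻³ → stable
  104–198 m: −αΔT+βΔS = −(2 × 10⁻⁴)(+1.6)+(7.9 × 10⁻⁴)(-0.91) = -1.0 × 10⁻³ → UNSTABLE
  198–233 m: −αΔT+βΔS = −(2 × 10⁻⁴)(+2.1)+(7.9 × 10⁻⁴)(+0.73) = 1.6 × 10⁻⁴ → stable
  233–253 m: −αΔT+βΔS = −(2 × 10⁻⁴)(-0.9)+(7.9 × 10⁻⁴)(+0.18) = 3.2 × 10⁻⁴ → stable
The 104–198 m interval has Δρ < 0: lighter water underlies denser water.

104–198 m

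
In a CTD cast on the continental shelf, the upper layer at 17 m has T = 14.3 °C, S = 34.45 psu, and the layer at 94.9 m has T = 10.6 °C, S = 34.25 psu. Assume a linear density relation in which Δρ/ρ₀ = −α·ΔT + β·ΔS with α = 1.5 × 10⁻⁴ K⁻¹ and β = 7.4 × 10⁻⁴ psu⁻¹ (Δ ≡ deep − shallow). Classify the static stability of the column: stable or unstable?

stable

ΔT = 10.6 − 14.3 = -3.7 K and ΔS = 34.25 − 34.45 = -0.20 psu (deep − shallow).
−αΔT = 5.55 × 10⁻⁴; βΔS = -1.48 × 10⁻⁴; sum Δρ/ρ₀ = 4.07 × 10⁻⁴.
Δρ/ρ₀ > 0, so Δρ > 0: deeper water is denser → statically stable.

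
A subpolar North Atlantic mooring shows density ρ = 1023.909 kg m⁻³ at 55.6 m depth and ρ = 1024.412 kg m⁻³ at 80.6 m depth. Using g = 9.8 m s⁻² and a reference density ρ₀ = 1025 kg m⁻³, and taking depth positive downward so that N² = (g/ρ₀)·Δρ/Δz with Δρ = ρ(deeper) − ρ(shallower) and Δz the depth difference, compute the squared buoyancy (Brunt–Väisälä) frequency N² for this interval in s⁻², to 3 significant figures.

Δρ = 1024.412 − 1023.909 = 0.503 kg m⁻³ over Δz = 80.6 − 55.6 = 25 m.
N² = (9.8/1025) × (0.503/25) = 1.9237 × 10⁻⁴ s⁻² ≈ 1.92 × 10⁻⁴ s⁻².

1.92 × 10⁻⁴ s⁻²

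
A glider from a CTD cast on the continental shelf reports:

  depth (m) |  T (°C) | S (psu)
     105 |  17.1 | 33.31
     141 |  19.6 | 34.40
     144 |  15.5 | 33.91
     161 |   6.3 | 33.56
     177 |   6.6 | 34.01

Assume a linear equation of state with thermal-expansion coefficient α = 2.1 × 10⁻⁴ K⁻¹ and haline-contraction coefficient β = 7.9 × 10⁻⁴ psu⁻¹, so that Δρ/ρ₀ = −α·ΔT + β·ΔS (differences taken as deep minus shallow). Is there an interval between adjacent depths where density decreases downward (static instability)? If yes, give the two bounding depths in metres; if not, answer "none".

none

Evaluate Δρ/ρ₀ = −αΔT + βΔS across each adjacent pair:
  105–141 m: −αΔT+βΔS = −(2.1 × 10⁻⁴)(+2.5)+(7.9 × 10⁻⁴)(+1.09) = 3.4 × 10⁻⁴ → stable
  141–144 m: −αΔT+βΔS = −(2.1 × 10⁻⁴)(-4.1)+(7.9 × 10⁻⁴)(-0.49) = 4.7 × 10⁻⁴ → stable
  144–161 m: −αΔT+βΔS = −(2.1 × 10⁻⁴)(-9.2)+(7.9 × 10⁻⁴)(-0.35) = 1.7 × 10⁻³ → stable
  161–177 m: −αΔT+βΔS = −(2.1 × 10⁻⁴)(+0.3)+(7.9 × 10⁻⁴)(+0.45) = 2.9 × 10⁻⁴ → stable
Every interval has Δρ > 0: the column is stably stratified throughout.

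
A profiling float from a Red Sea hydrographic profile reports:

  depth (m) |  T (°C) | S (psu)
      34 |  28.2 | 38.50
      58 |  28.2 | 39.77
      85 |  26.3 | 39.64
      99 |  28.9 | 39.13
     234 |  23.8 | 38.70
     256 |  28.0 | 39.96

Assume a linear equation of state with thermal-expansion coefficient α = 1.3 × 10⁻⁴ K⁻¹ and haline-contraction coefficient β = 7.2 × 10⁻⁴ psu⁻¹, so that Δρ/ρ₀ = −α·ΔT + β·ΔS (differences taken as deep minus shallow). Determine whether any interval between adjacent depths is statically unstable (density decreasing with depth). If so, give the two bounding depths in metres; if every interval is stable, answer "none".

85–99 m

Evaluate Δρ/ρ₀ = −αΔT + βΔS across each adjacent pair:
  34–58 m: −αΔT+βΔS = −(1.3 × 10⁻⁴)(+0.0)+(7.2 × 10⁻⁴)(+1.27) = 9.1 × 10⁻⁴ → stable
  58–85 m: −αΔT+βΔS = −(1.3 × 10⁻⁴)(-1.9)+(7.2 × 10⁻⁴)(-0.13) = 1.5 × 10⁻⁴ → stable
  85–99 m: −αΔT+βΔS = −(1.3 × 10⁻⁴)(+2.6)+(7.2 × 10⁻⁴)(-0.51) = -7.1 × 10⁻⁴ → UNSTABLE
  99–234 m: −αΔT+βΔS = −(1.3 × 10⁻⁴)(-5.1)+(7.2 × 10⁻⁴)(-0.43) = 3.5 × 10⁻⁴ → stable
  234–256 m: −αΔT+βΔS = −(1.3 × 10⁻⁴)(+4.2)+(7.2 × 10⁻⁴)(+1.26) = 3.6 × 10⁻⁴ → stable
The 85–99 m interval has Δρ < 0: lighter water underlies denser water.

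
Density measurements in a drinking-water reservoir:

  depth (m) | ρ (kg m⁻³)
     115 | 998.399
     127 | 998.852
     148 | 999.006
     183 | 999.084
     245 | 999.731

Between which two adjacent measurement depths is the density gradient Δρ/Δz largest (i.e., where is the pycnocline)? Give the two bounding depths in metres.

Compute the density gradient over each adjacent pair:
  115–127 m: Δρ/Δz = 0.453/12 = 0.038 kg m⁻⁴
  127–148 m: Δρ/Δz = 0.154/21 = 7.3 × 10⁻³ kg m⁻⁴
  148–183 m: Δρ/Δz = 0.078/35 = 2.2 × 10⁻³ kg m⁻⁴
  183–245 m: Δρ/Δz = 0.647/62 = 0.010 kg m⁻⁴
The largest gradient is in the 115–127 m interval — the pycnocline.

115–127 m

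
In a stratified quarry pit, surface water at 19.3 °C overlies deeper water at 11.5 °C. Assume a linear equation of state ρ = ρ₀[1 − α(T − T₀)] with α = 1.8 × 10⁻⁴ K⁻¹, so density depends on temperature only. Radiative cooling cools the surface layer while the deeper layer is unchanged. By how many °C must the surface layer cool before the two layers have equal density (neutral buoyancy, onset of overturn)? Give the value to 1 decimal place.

With temperature the only control, equal density requires T_surf′ = T_deep.
T_surf′ = 11.5 °C.
Cooling required: 19.3 − 11.5 = 7.8 °C.

7.8 °C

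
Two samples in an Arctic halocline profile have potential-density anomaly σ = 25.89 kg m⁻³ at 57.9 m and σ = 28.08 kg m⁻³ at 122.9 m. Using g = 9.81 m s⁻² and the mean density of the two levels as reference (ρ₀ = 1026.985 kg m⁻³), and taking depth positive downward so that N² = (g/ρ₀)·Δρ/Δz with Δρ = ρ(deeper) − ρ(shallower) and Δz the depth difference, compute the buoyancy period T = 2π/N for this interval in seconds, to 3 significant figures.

Δρ = 1028.08 − 1025.89 = 2.19 kg m⁻³ over Δz = 122.9 − 57.9 = 65 m.
N² = (9.81/1026.985) × (2.19/65) = 3.2184 × 10⁻⁴ s⁻².
N = √(3.2184 × 10⁻⁴) = 0.017940 rad s⁻¹, so T = 2π/N = 350.23 s ≈ 350 s.

350 s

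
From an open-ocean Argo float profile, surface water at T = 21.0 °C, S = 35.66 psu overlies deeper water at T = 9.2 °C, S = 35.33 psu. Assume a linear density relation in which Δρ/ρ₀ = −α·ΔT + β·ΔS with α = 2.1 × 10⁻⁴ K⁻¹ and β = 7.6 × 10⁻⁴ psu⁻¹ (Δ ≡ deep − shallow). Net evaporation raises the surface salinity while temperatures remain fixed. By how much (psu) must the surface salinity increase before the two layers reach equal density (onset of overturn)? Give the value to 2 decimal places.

2.93 psu

Neutral buoyancy requires −α(T_deep − T_surf) + β(S_deep − S_surf′) = 0.
S_surf′ = S_deep − (α/β)·ΔT = 35.33 − (2.1 × 10⁻⁴/7.6 × 10⁻⁴)·(-11.8) = 38.5905 psu.
Increase required: 38.5905 − 35.66 = 2.9305 psu.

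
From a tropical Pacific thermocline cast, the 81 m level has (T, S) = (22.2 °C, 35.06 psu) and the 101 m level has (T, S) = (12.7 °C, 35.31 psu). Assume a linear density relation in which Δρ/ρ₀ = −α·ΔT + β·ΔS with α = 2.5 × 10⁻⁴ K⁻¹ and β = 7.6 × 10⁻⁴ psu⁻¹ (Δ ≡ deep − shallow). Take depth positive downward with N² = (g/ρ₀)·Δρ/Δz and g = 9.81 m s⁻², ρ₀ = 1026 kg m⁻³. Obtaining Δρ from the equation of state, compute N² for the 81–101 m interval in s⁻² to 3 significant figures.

ΔT = -9.5 K, ΔS = +0.25 psu (deep − shallow).
Δρ/ρ₀ = −αΔT + βΔS = 2.375 × 10⁻³ + 1.90 × 10⁻⁴ = 2.565 × 10⁻³, so Δρ ≈ 2.632 kg m⁻³.
N² = (g/ρ₀)·Δρ/Δz = g·(Δρ/ρ₀)/Δz = 9.81 × 2.565 × 10⁻³ / 20 = 1.2581 × 10⁻³ s⁻² ≈ 1.26 × 10⁻³ s⁻².

1.26 × 10⁻³ s⁻²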